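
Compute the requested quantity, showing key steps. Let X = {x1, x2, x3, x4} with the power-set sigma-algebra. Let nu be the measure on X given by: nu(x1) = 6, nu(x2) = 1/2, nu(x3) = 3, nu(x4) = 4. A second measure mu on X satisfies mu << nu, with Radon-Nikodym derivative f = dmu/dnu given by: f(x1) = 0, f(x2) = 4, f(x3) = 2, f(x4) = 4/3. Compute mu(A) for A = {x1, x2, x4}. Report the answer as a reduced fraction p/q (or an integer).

By the defining property of the Radon-Nikodym derivative, for every measurable set A,
  mu(A) = integral_A f dnu.
Since nu is a discrete measure concentrated on the atoms of X, the integral over A reduces to the sum
  mu(A) = sum_{x in A} f(x) * nu({x}).
Computing each term:
  x1: f(x1) * nu(x1) = 0 * 6 = 0.
  x2: f(x2) * nu(x2) = 4 * 1/2 = 2.
  x4: f(x4) * nu(x4) = 4/3 * 4 = 16/3.
Summing: mu(A) = 0 + 2 + 16/3 = 22/3.

22/3


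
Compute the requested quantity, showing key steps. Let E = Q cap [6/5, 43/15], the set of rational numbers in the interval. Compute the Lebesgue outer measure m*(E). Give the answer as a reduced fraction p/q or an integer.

The set Q cap [6/5, 43/15] is countable (a subset of the countable set Q). Lebesgue outer measure of any countable set is 0: each singleton {q} has m*({q}) = 0, and by countable subadditivity m*(union_k {q_k}) <= sum_k m*({q_k}) = sum_k 0 = 0. The reverse inequality m*(E) >= 0 is automatic. So m*(Q cap [6/5, 43/15]) = 0.

0


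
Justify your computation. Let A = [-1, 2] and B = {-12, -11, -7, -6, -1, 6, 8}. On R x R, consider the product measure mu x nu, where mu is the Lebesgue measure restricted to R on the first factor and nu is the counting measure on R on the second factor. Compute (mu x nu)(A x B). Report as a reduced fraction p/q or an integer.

For a measurable rectangle A x B, the product measure satisfies
  (mu x nu)(A x B) = mu(A) * nu(B).
  mu(A) = 3.
  nu(B) = 7.
  (mu x nu)(A x B) = 3 * 7 = 21.

21


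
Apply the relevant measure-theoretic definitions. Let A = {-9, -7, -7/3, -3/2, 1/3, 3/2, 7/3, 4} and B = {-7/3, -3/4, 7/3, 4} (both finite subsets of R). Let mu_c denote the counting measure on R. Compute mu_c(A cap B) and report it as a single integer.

Counting measure on a finite set equals cardinality. mu_c(A cap B) = |A cap B| (elements appearing in both).
Enumerating the elements of A that also lie in B gives 3 element(s).
So mu_c(A cap B) = 3.

3


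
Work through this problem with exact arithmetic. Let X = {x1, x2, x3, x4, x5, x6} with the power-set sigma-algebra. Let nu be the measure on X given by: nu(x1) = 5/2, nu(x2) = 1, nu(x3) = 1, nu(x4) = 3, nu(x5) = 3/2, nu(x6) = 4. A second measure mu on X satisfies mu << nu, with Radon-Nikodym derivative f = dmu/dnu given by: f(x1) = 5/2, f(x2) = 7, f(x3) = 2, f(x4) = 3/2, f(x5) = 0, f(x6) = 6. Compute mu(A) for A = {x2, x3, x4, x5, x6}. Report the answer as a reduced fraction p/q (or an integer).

By the defining property of the Radon-Nikodym derivative, for every measurable set A,
  mu(A) = integral_A f dnu.
Since nu is a discrete measure concentrated on the atoms of X, the integral over A reduces to the sum
  mu(A) = sum_{x in A} f(x) * nu({x}).
Computing each term:
  x2: f(x2) * nu(x2) = 7 * 1 = 7.
  x3: f(x3) * nu(x3) = 2 * 1 = 2.
  x4: f(x4) * nu(x4) = 3/2 * 3 = 9/2.
  x5: f(x5) * nu(x5) = 0 * 3/2 = 0.
  x6: f(x6) * nu(x6) = 6 * 4 = 24.
Summing: mu(A) = 7 + 2 + 9/2 + 0 + 24 = 75/2.

75/2


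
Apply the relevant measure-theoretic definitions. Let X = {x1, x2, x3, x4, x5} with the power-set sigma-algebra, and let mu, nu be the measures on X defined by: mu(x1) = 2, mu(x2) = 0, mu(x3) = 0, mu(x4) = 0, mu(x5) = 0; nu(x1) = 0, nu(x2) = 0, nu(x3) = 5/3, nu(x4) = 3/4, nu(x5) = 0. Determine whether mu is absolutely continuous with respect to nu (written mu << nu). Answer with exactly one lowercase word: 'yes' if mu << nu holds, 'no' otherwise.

mu << nu means: every nu-null measurable set is also mu-null; equivalently, for every atom x, if nu({x}) = 0 then mu({x}) = 0.
Checking each atom:
  x1: nu = 0, mu = 2 > 0 -> violates mu << nu.
  x2: nu = 0, mu = 0 -> consistent with mu << nu.
  x3: nu = 5/3 > 0 -> no constraint.
  x4: nu = 3/4 > 0 -> no constraint.
  x5: nu = 0, mu = 0 -> consistent with mu << nu.
The atom(s) x1 violate the condition (nu = 0 but mu > 0). Therefore mu is NOT absolutely continuous w.r.t. nu.

no


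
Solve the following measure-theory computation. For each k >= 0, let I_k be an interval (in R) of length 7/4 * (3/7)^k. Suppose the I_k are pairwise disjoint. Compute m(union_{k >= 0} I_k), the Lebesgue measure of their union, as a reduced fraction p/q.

By countable additivity of the Lebesgue measure on pairwise disjoint measurable sets,
  m(union_{k >= 0} I_k) = sum_{k >= 0} m(I_k) = sum_{k >= 0} a * r^k,
  with a = 7/4 and r = 3/7.
Since 0 < r = 3/7 < 1, the geometric series converges:
  sum_{k >= 0} a * r^k = a / (1 - r).
  = 7/4 / (1 - 3/7)
  = 7/4 / (4/7)
  = 49/16.

49/16


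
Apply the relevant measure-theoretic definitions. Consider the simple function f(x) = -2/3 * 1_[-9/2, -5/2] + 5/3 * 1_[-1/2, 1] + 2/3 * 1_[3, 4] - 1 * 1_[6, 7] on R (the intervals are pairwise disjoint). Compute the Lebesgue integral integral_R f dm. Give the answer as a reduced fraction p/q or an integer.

For a simple function f = sum_i c_i * 1_{A_i} with disjoint A_i,
  integral f dm = sum_i c_i * m(A_i).
Lengths of the A_i:
  m(A_1) = -5/2 - (-9/2) = 2.
  m(A_2) = 1 - (-1/2) = 3/2.
  m(A_3) = 4 - 3 = 1.
  m(A_4) = 7 - 6 = 1.
Contributions c_i * m(A_i):
  (-2/3) * (2) = -4/3.
  (5/3) * (3/2) = 5/2.
  (2/3) * (1) = 2/3.
  (-1) * (1) = -1.
Total: -4/3 + 5/2 + 2/3 - 1 = 5/6.

5/6


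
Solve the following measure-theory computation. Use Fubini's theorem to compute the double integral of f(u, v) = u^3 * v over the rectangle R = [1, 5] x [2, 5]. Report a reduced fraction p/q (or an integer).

f(u, v) is a tensor product of a function of u and a function of v, and both factors are bounded continuous (hence Lebesgue integrable) on the rectangle, so Fubini's theorem applies:
  integral_R f d(m x m) = (integral_a1^b1 u^3 du) * (integral_a2^b2 v dv).
Inner integral in u: integral_{1}^{5} u^3 du = (5^4 - 1^4)/4
  = 156.
Inner integral in v: integral_{2}^{5} v dv = (5^2 - 2^2)/2
  = 21/2.
Product: (156) * (21/2) = 1638.

1638


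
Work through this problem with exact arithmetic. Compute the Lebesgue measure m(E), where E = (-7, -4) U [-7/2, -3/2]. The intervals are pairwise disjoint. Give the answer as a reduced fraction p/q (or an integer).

For pairwise disjoint intervals, m(union_i I_i) = sum_i m(I_i),
and m is invariant under swapping open/closed endpoints (single points have measure 0).
So m(E) = sum_i (b_i - a_i).
  I_1 has length -4 - (-7) = 3.
  I_2 has length -3/2 - (-7/2) = 2.
Summing:
  m(E) = 3 + 2 = 5.

5


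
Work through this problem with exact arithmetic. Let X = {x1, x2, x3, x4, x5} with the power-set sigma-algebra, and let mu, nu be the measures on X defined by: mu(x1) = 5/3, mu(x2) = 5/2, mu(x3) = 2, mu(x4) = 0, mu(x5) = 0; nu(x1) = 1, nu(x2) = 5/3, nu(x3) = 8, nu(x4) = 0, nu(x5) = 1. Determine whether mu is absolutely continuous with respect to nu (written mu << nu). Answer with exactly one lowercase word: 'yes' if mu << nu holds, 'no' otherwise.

mu << nu means: every nu-null measurable set is also mu-null; equivalently, for every atom x, if nu({x}) = 0 then mu({x}) = 0.
Checking each atom:
  x1: nu = 1 > 0 -> no constraint.
  x2: nu = 5/3 > 0 -> no constraint.
  x3: nu = 8 > 0 -> no constraint.
  x4: nu = 0, mu = 0 -> consistent with mu << nu.
  x5: nu = 1 > 0 -> no constraint.
No atom violates the condition. Therefore mu << nu.

yes


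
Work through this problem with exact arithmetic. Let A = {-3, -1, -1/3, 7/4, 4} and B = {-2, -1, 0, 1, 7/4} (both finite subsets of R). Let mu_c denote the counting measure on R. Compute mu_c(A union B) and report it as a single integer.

Counting measure on a finite set equals cardinality. By inclusion-exclusion, |A union B| = |A| + |B| - |A cap B|.
|A| = 5, |B| = 5, |A cap B| = 2.
So mu_c(A union B) = 5 + 5 - 2 = 8.

8


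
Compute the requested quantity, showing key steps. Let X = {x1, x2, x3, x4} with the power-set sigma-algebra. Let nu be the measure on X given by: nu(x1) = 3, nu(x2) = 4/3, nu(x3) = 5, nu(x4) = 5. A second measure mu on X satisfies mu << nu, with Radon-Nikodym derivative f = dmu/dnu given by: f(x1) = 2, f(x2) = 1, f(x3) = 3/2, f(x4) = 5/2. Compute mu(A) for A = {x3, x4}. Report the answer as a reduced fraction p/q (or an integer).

By the defining property of the Radon-Nikodym derivative, for every measurable set A,
  mu(A) = integral_A f dnu.
Since nu is a discrete measure concentrated on the atoms of X, the integral over A reduces to the sum
  mu(A) = sum_{x in A} f(x) * nu({x}).
Computing each term:
  x3: f(x3) * nu(x3) = 3/2 * 5 = 15/2.
  x4: f(x4) * nu(x4) = 5/2 * 5 = 25/2.
Summing: mu(A) = 15/2 + 25/2 = 20.

20


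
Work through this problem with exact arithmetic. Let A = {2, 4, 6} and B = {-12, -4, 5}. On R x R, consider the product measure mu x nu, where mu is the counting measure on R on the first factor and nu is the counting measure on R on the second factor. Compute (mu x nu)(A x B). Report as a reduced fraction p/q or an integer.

For a measurable rectangle A x B, the product measure satisfies
  (mu x nu)(A x B) = mu(A) * nu(B).
  mu(A) = 3.
  nu(B) = 3.
  (mu x nu)(A x B) = 3 * 3 = 9.

9


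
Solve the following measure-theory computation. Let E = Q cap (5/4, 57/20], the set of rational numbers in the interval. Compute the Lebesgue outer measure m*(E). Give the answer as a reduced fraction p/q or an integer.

The set Q cap (5/4, 57/20] is countable (a subset of the countable set Q). Lebesgue outer measure of any countable set is 0: each singleton {q} has m*({q}) = 0, and by countable subadditivity m*(union_k {q_k}) <= sum_k m*({q_k}) = sum_k 0 = 0. The reverse inequality m*(E) >= 0 is automatic. So m*(Q cap (5/4, 57/20]) = 0.

0


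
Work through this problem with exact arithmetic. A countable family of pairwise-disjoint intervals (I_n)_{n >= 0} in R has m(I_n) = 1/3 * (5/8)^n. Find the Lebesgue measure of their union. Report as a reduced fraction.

By countable additivity of the Lebesgue measure on pairwise disjoint measurable sets,
  m(union_{n >= 0} I_n) = sum_{n >= 0} m(I_n) = sum_{n >= 0} a * r^n,
  with a = 1/3 and r = 5/8.
Since 0 < r = 5/8 < 1, the geometric series converges:
  sum_{n >= 0} a * r^n = a / (1 - r).
  = 1/3 / (1 - 5/8)
  = 1/3 / (3/8)
  = 8/9.

8/9


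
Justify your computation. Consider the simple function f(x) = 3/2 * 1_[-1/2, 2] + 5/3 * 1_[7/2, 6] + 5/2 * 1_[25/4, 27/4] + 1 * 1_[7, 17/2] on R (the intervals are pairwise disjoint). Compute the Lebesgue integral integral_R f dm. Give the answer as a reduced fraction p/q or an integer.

For a simple function f = sum_i c_i * 1_{A_i} with disjoint A_i,
  integral f dm = sum_i c_i * m(A_i).
Lengths of the A_i:
  m(A_1) = 2 - (-1/2) = 5/2.
  m(A_2) = 6 - 7/2 = 5/2.
  m(A_3) = 27/4 - 25/4 = 1/2.
  m(A_4) = 17/2 - 7 = 3/2.
Contributions c_i * m(A_i):
  (3/2) * (5/2) = 15/4.
  (5/3) * (5/2) = 25/6.
  (5/2) * (1/2) = 5/4.
  (1) * (3/2) = 3/2.
Total: 15/4 + 25/6 + 5/4 + 3/2 = 32/3.

32/3


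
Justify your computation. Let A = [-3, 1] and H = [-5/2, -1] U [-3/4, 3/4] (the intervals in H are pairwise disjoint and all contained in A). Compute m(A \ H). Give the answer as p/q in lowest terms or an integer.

The ambient interval has length m(A) = 1 - (-3) = 4.
Since the holes are disjoint and sit inside A, by finite additivity
  m(H) = sum_i (b_i - a_i), and m(A \ H) = m(A) - m(H).
Computing the hole measures:
  m(H_1) = -1 - (-5/2) = 3/2.
  m(H_2) = 3/4 - (-3/4) = 3/2.
Summed: m(H) = 3/2 + 3/2 = 3.
So m(A \ H) = 4 - 3 = 1.

1


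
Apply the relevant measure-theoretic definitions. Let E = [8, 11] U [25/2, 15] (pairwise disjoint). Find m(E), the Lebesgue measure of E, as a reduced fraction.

For pairwise disjoint intervals, m(union_i I_i) = sum_i m(I_i),
and m is invariant under swapping open/closed endpoints (single points have measure 0).
So m(E) = sum_i (b_i - a_i).
  I_1 has length 11 - 8 = 3.
  I_2 has length 15 - 25/2 = 5/2.
Summing:
  m(E) = 3 + 5/2 = 11/2.

11/2


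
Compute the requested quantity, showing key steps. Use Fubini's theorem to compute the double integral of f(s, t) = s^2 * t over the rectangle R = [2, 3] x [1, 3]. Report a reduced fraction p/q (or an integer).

f(s, t) is a tensor product of a function of s and a function of t, and both factors are bounded continuous (hence Lebesgue integrable) on the rectangle, so Fubini's theorem applies:
  integral_R f d(m x m) = (integral_a1^b1 s^2 ds) * (integral_a2^b2 t dt).
Inner integral in s: integral_{2}^{3} s^2 ds = (3^3 - 2^3)/3
  = 19/3.
Inner integral in t: integral_{1}^{3} t dt = (3^2 - 1^2)/2
  = 4.
Product: (19/3) * (4) = 76/3.

76/3


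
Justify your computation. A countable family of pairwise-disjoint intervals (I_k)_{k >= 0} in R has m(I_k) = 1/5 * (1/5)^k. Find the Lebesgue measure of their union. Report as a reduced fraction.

By countable additivity of the Lebesgue measure on pairwise disjoint measurable sets,
  m(union_{k >= 0} I_k) = sum_{k >= 0} m(I_k) = sum_{k >= 0} a * r^k,
  with a = 1/5 and r = 1/5.
Since 0 < r = 1/5 < 1, the geometric series converges:
  sum_{k >= 0} a * r^k = a / (1 - r).
  = 1/5 / (1 - 1/5)
  = 1/5 / (4/5)
  = 1/4.

1/4


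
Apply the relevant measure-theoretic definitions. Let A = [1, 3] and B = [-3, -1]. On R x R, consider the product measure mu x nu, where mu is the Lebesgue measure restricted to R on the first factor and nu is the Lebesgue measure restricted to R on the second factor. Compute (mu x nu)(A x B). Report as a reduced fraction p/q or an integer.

For a measurable rectangle A x B, the product measure satisfies
  (mu x nu)(A x B) = mu(A) * nu(B).
  mu(A) = 2.
  nu(B) = 2.
  (mu x nu)(A x B) = 2 * 2 = 4.

4


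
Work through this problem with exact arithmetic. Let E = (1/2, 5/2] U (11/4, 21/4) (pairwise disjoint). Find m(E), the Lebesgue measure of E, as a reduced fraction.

For pairwise disjoint intervals, m(union_i I_i) = sum_i m(I_i),
and m is invariant under swapping open/closed endpoints (single points have measure 0).
So m(E) = sum_i (b_i - a_i).
  I_1 has length 5/2 - 1/2 = 2.
  I_2 has length 21/4 - 11/4 = 5/2.
Summing:
  m(E) = 2 + 5/2 = 9/2.

9/2


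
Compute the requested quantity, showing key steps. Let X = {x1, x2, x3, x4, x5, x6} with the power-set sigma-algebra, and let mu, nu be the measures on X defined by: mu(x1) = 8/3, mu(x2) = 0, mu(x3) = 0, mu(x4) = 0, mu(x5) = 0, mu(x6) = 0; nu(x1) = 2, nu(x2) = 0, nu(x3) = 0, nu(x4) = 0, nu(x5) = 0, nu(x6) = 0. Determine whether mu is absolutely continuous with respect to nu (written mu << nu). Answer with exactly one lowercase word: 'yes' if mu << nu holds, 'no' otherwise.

mu << nu means: every nu-null measurable set is also mu-null; equivalently, for every atom x, if nu({x}) = 0 then mu({x}) = 0.
Checking each atom:
  x1: nu = 2 > 0 -> no constraint.
  x2: nu = 0, mu = 0 -> consistent with mu << nu.
  x3: nu = 0, mu = 0 -> consistent with mu << nu.
  x4: nu = 0, mu = 0 -> consistent with mu << nu.
  x5: nu = 0, mu = 0 -> consistent with mu << nu.
  x6: nu = 0, mu = 0 -> consistent with mu << nu.
No atom violates the condition. Therefore mu << nu.

yes


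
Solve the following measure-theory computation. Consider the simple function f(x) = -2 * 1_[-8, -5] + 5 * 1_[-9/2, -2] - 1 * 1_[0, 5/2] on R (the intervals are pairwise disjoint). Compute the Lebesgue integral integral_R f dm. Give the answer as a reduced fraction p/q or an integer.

For a simple function f = sum_i c_i * 1_{A_i} with disjoint A_i,
  integral f dm = sum_i c_i * m(A_i).
Lengths of the A_i:
  m(A_1) = -5 - (-8) = 3.
  m(A_2) = -2 - (-9/2) = 5/2.
  m(A_3) = 5/2 - 0 = 5/2.
Contributions c_i * m(A_i):
  (-2) * (3) = -6.
  (5) * (5/2) = 25/2.
  (-1) * (5/2) = -5/2.
Total: -6 + 25/2 - 5/2 = 4.

4


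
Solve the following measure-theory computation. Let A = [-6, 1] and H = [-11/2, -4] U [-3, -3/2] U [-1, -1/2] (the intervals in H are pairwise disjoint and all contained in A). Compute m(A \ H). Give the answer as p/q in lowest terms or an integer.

The ambient interval has length m(A) = 1 - (-6) = 7.
Since the holes are disjoint and sit inside A, by finite additivity
  m(H) = sum_i (b_i - a_i), and m(A \ H) = m(A) - m(H).
Computing the hole measures:
  m(H_1) = -4 - (-11/2) = 3/2.
  m(H_2) = -3/2 - (-3) = 3/2.
  m(H_3) = -1/2 - (-1) = 1/2.
Summed: m(H) = 3/2 + 3/2 + 1/2 = 7/2.
So m(A \ H) = 7 - 7/2 = 7/2.

7/2


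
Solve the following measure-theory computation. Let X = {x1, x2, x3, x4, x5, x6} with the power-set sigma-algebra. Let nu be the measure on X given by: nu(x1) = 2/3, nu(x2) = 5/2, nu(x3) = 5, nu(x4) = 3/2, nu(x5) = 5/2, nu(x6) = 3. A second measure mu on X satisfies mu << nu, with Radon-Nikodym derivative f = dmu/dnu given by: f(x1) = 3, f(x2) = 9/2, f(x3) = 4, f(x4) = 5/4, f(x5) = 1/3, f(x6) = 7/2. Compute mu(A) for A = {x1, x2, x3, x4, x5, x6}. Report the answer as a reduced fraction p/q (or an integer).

By the defining property of the Radon-Nikodym derivative, for every measurable set A,
  mu(A) = integral_A f dnu.
Since nu is a discrete measure concentrated on the atoms of X, the integral over A reduces to the sum
  mu(A) = sum_{x in A} f(x) * nu({x}).
Computing each term:
  x1: f(x1) * nu(x1) = 3 * 2/3 = 2.
  x2: f(x2) * nu(x2) = 9/2 * 5/2 = 45/4.
  x3: f(x3) * nu(x3) = 4 * 5 = 20.
  x4: f(x4) * nu(x4) = 5/4 * 3/2 = 15/8.
  x5: f(x5) * nu(x5) = 1/3 * 5/2 = 5/6.
  x6: f(x6) * nu(x6) = 7/2 * 3 = 21/2.
Summing: mu(A) = 2 + 45/4 + 20 + 15/8 + 5/6 + 21/2 = 1115/24.

1115/24


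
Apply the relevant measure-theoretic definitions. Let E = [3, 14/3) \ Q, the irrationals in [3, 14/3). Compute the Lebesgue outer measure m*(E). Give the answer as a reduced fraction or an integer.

The interval I = [3, 14/3) has m(I) = 14/3 - 3 = 5/3 (endpoints are measure-zero, so open/closed/half-open agree). Write I = (I cap Q) u (I \ Q). The rationals in I are countable, so m*(I cap Q) = 0 (cover each rational by intervals whose total length is arbitrarily small). By countable subadditivity m*(I) <= m*(I cap Q) + m*(I \ Q), hence m*(I \ Q) >= m(I) = 5/3. The reverse inequality m*(I \ Q) <= m*(I) = 5/3 is trivial since (I \ Q) is a subset of I. Therefore m*(I \ Q) = 5/3.

5/3


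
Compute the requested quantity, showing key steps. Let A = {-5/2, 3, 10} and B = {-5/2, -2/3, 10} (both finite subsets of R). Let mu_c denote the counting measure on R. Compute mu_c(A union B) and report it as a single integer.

Counting measure on a finite set equals cardinality. By inclusion-exclusion, |A union B| = |A| + |B| - |A cap B|.
|A| = 3, |B| = 3, |A cap B| = 2.
So mu_c(A union B) = 3 + 3 - 2 = 4.

4


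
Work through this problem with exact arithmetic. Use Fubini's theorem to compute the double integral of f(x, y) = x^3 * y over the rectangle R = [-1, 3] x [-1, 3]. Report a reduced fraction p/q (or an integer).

f(x, y) is a tensor product of a function of x and a function of y, and both factors are bounded continuous (hence Lebesgue integrable) on the rectangle, so Fubini's theorem applies:
  integral_R f d(m x m) = (integral_a1^b1 x^3 dx) * (integral_a2^b2 y dy).
Inner integral in x: integral_{-1}^{3} x^3 dx = (3^4 - (-1)^4)/4
  = 20.
Inner integral in y: integral_{-1}^{3} y dy = (3^2 - (-1)^2)/2
  = 4.
Product: (20) * (4) = 80.

80


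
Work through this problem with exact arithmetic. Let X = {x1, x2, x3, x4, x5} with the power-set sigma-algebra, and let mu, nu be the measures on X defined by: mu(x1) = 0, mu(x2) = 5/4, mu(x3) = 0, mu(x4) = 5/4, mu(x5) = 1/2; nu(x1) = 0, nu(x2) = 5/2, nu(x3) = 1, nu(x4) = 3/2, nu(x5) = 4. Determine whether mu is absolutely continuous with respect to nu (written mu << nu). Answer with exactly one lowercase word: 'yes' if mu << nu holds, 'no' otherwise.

mu << nu means: every nu-null measurable set is also mu-null; equivalently, for every atom x, if nu({x}) = 0 then mu({x}) = 0.
Checking each atom:
  x1: nu = 0, mu = 0 -> consistent with mu << nu.
  x2: nu = 5/2 > 0 -> no constraint.
  x3: nu = 1 > 0 -> no constraint.
  x4: nu = 3/2 > 0 -> no constraint.
  x5: nu = 4 > 0 -> no constraint.
No atom violates the condition. Therefore mu << nu.

yes


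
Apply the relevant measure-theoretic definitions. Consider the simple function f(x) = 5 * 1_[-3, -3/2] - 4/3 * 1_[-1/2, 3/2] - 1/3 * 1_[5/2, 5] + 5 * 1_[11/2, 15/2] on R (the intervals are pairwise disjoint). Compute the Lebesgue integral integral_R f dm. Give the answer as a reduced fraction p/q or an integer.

For a simple function f = sum_i c_i * 1_{A_i} with disjoint A_i,
  integral f dm = sum_i c_i * m(A_i).
Lengths of the A_i:
  m(A_1) = -3/2 - (-3) = 3/2.
  m(A_2) = 3/2 - (-1/2) = 2.
  m(A_3) = 5 - 5/2 = 5/2.
  m(A_4) = 15/2 - 11/2 = 2.
Contributions c_i * m(A_i):
  (5) * (3/2) = 15/2.
  (-4/3) * (2) = -8/3.
  (-1/3) * (5/2) = -5/6.
  (5) * (2) = 10.
Total: 15/2 - 8/3 - 5/6 + 10 = 14.

14


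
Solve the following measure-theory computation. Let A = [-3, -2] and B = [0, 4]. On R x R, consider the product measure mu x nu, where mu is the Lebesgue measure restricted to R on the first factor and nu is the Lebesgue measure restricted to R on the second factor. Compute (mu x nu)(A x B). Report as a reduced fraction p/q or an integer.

For a measurable rectangle A x B, the product measure satisfies
  (mu x nu)(A x B) = mu(A) * nu(B).
  mu(A) = 1.
  nu(B) = 4.
  (mu x nu)(A x B) = 1 * 4 = 4.

4


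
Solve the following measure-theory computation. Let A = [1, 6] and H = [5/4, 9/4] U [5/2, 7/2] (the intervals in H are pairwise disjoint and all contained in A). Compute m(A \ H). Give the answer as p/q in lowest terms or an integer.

The ambient interval has length m(A) = 6 - 1 = 5.
Since the holes are disjoint and sit inside A, by finite additivity
  m(H) = sum_i (b_i - a_i), and m(A \ H) = m(A) - m(H).
Computing the hole measures:
  m(H_1) = 9/4 - 5/4 = 1.
  m(H_2) = 7/2 - 5/2 = 1.
Summed: m(H) = 1 + 1 = 2.
So m(A \ H) = 5 - 2 = 3.

3


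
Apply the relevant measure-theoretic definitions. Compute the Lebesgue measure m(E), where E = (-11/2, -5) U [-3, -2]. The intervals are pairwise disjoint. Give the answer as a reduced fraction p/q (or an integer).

For pairwise disjoint intervals, m(union_i I_i) = sum_i m(I_i),
and m is invariant under swapping open/closed endpoints (single points have measure 0).
So m(E) = sum_i (b_i - a_i).
  I_1 has length -5 - (-11/2) = 1/2.
  I_2 has length -2 - (-3) = 1.
Summing:
  m(E) = 1/2 + 1 = 3/2.

3/2


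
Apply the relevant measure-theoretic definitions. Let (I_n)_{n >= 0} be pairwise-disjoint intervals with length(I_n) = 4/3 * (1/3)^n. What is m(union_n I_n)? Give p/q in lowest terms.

By countable additivity of the Lebesgue measure on pairwise disjoint measurable sets,
  m(union_{n >= 0} I_n) = sum_{n >= 0} m(I_n) = sum_{n >= 0} a * r^n,
  with a = 4/3 and r = 1/3.
Since 0 < r = 1/3 < 1, the geometric series converges:
  sum_{n >= 0} a * r^n = a / (1 - r).
  = 4/3 / (1 - 1/3)
  = 4/3 / (2/3)
  = 2.

2


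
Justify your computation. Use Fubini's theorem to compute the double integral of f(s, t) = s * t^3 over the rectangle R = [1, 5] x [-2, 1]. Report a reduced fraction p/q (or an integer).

f(s, t) is a tensor product of a function of s and a function of t, and both factors are bounded continuous (hence Lebesgue integrable) on the rectangle, so Fubini's theorem applies:
  integral_R f d(m x m) = (integral_a1^b1 s ds) * (integral_a2^b2 t^3 dt).
Inner integral in s: integral_{1}^{5} s ds = (5^2 - 1^2)/2
  = 12.
Inner integral in t: integral_{-2}^{1} t^3 dt = (1^4 - (-2)^4)/4
  = -15/4.
Product: (12) * (-15/4) = -45.

-45


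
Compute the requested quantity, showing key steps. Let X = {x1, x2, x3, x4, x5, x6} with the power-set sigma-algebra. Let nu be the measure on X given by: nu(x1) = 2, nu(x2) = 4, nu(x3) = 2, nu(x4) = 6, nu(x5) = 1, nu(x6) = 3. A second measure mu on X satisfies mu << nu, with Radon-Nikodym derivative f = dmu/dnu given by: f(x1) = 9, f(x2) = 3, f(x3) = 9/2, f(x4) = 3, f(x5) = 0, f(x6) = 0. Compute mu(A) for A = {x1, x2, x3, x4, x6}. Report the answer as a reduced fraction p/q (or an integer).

By the defining property of the Radon-Nikodym derivative, for every measurable set A,
  mu(A) = integral_A f dnu.
Since nu is a discrete measure concentrated on the atoms of X, the integral over A reduces to the sum
  mu(A) = sum_{x in A} f(x) * nu({x}).
Computing each term:
  x1: f(x1) * nu(x1) = 9 * 2 = 18.
  x2: f(x2) * nu(x2) = 3 * 4 = 12.
  x3: f(x3) * nu(x3) = 9/2 * 2 = 9.
  x4: f(x4) * nu(x4) = 3 * 6 = 18.
  x6: f(x6) * nu(x6) = 0 * 3 = 0.
Summing: mu(A) = 18 + 12 + 9 + 18 + 0 = 57.

57


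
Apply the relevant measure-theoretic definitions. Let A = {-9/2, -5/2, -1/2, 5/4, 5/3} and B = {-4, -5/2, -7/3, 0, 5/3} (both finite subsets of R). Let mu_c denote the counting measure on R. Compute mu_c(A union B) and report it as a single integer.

Counting measure on a finite set equals cardinality. By inclusion-exclusion, |A union B| = |A| + |B| - |A cap B|.
|A| = 5, |B| = 5, |A cap B| = 2.
So mu_c(A union B) = 5 + 5 - 2 = 8.

8


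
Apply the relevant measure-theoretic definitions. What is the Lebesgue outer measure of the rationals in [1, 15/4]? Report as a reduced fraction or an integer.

E = Q cap [1, 15/4] is a subset of Q, which is countable. Enumerate Q = {q_1, q_2, ...}; for any eps > 0, cover q_k by the open interval (q_k - eps/2^(k+1), q_k + eps/2^(k+1)), of length eps/2^k. The total cover length is sum_{k>=1} eps/2^k = eps. Hence m*(E) <= m*(Q) <= eps for every eps > 0, and since outer measure is non-negative, m*(E) = 0.

0


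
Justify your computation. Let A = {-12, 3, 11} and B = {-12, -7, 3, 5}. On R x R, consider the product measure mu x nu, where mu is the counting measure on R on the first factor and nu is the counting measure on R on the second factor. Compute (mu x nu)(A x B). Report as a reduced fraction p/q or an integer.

For a measurable rectangle A x B, the product measure satisfies
  (mu x nu)(A x B) = mu(A) * nu(B).
  mu(A) = 3.
  nu(B) = 4.
  (mu x nu)(A x B) = 3 * 4 = 12.

12


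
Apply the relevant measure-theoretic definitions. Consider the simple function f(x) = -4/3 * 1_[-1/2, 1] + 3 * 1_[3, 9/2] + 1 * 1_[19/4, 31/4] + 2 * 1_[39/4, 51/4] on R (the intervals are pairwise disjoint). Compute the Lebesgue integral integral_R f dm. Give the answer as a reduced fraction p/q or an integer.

For a simple function f = sum_i c_i * 1_{A_i} with disjoint A_i,
  integral f dm = sum_i c_i * m(A_i).
Lengths of the A_i:
  m(A_1) = 1 - (-1/2) = 3/2.
  m(A_2) = 9/2 - 3 = 3/2.
  m(A_3) = 31/4 - 19/4 = 3.
  m(A_4) = 51/4 - 39/4 = 3.
Contributions c_i * m(A_i):
  (-4/3) * (3/2) = -2.
  (3) * (3/2) = 9/2.
  (1) * (3) = 3.
  (2) * (3) = 6.
Total: -2 + 9/2 + 3 + 6 = 23/2.

23/2


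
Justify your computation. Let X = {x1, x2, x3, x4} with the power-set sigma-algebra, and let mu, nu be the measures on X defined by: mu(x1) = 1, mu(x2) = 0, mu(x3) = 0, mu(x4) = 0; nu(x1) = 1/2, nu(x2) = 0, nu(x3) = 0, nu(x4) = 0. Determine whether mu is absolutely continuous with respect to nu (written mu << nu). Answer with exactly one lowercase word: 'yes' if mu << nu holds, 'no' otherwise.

mu << nu means: every nu-null measurable set is also mu-null; equivalently, for every atom x, if nu({x}) = 0 then mu({x}) = 0.
Checking each atom:
  x1: nu = 1/2 > 0 -> no constraint.
  x2: nu = 0, mu = 0 -> consistent with mu << nu.
  x3: nu = 0, mu = 0 -> consistent with mu << nu.
  x4: nu = 0, mu = 0 -> consistent with mu << nu.
No atom violates the condition. Therefore mu << nu.

yes


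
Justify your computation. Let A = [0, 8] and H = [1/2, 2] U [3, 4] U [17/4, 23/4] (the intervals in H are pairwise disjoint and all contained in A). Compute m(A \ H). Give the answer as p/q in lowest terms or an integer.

The ambient interval has length m(A) = 8 - 0 = 8.
Since the holes are disjoint and sit inside A, by finite additivity
  m(H) = sum_i (b_i - a_i), and m(A \ H) = m(A) - m(H).
Computing the hole measures:
  m(H_1) = 2 - 1/2 = 3/2.
  m(H_2) = 4 - 3 = 1.
  m(H_3) = 23/4 - 17/4 = 3/2.
Summed: m(H) = 3/2 + 1 + 3/2 = 4.
So m(A \ H) = 8 - 4 = 4.

4


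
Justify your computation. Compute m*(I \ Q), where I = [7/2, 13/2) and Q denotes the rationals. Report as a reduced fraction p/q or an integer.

The interval I = [7/2, 13/2) has m(I) = 13/2 - 7/2 = 3 (endpoints are measure-zero, so open/closed/half-open agree). Write I = (I cap Q) u (I \ Q). The rationals in I are countable, so m*(I cap Q) = 0 (cover each rational by intervals whose total length is arbitrarily small). By countable subadditivity m*(I) <= m*(I cap Q) + m*(I \ Q), hence m*(I \ Q) >= m(I) = 3. The reverse inequality m*(I \ Q) <= m*(I) = 3 is trivial since (I \ Q) is a subset of I. Therefore m*(I \ Q) = 3.

3


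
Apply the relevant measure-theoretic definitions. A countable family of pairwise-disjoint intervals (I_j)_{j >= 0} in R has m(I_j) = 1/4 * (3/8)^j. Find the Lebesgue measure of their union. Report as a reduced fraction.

By countable additivity of the Lebesgue measure on pairwise disjoint measurable sets,
  m(union_{j >= 0} I_j) = sum_{j >= 0} m(I_j) = sum_{j >= 0} a * r^j,
  with a = 1/4 and r = 3/8.
Since 0 < r = 3/8 < 1, the geometric series converges:
  sum_{j >= 0} a * r^j = a / (1 - r).
  = 1/4 / (1 - 3/8)
  = 1/4 / (5/8)
  = 2/5.

2/5


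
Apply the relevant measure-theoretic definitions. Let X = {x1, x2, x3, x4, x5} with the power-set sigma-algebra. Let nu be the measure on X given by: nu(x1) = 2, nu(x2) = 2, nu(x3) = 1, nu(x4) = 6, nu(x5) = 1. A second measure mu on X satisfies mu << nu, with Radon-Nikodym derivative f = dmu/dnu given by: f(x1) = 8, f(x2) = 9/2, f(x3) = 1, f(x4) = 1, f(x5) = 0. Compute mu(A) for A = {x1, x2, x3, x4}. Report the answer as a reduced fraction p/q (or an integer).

By the defining property of the Radon-Nikodym derivative, for every measurable set A,
  mu(A) = integral_A f dnu.
Since nu is a discrete measure concentrated on the atoms of X, the integral over A reduces to the sum
  mu(A) = sum_{x in A} f(x) * nu({x}).
Computing each term:
  x1: f(x1) * nu(x1) = 8 * 2 = 16.
  x2: f(x2) * nu(x2) = 9/2 * 2 = 9.
  x3: f(x3) * nu(x3) = 1 * 1 = 1.
  x4: f(x4) * nu(x4) = 1 * 6 = 6.
Summing: mu(A) = 16 + 9 + 1 + 6 = 32.

32


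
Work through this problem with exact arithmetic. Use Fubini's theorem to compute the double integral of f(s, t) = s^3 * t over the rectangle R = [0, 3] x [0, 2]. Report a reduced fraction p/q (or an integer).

f(s, t) is a tensor product of a function of s and a function of t, and both factors are bounded continuous (hence Lebesgue integrable) on the rectangle, so Fubini's theorem applies:
  integral_R f d(m x m) = (integral_a1^b1 s^3 ds) * (integral_a2^b2 t dt).
Inner integral in s: integral_{0}^{3} s^3 ds = (3^4 - 0^4)/4
  = 81/4.
Inner integral in t: integral_{0}^{2} t dt = (2^2 - 0^2)/2
  = 2.
Product: (81/4) * (2) = 81/2.

81/2


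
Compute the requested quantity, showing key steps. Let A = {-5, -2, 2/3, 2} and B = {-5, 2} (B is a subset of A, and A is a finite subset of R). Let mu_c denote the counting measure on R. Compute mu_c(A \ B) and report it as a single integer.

Counting measure assigns mu_c(E) = |E| (number of elements) when E is finite. For B subset A, A \ B is the set of elements of A not in B, so |A \ B| = |A| - |B|.
|A| = 4, |B| = 2, so mu_c(A \ B) = 4 - 2 = 2.

2


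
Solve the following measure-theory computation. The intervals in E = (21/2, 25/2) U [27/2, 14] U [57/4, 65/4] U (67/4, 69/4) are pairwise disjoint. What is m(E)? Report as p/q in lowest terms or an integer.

For pairwise disjoint intervals, m(union_i I_i) = sum_i m(I_i),
and m is invariant under swapping open/closed endpoints (single points have measure 0).
So m(E) = sum_i (b_i - a_i).
  I_1 has length 25/2 - 21/2 = 2.
  I_2 has length 14 - 27/2 = 1/2.
  I_3 has length 65/4 - 57/4 = 2.
  I_4 has length 69/4 - 67/4 = 1/2.
Summing:
  m(E) = 2 + 1/2 + 2 + 1/2 = 5.

5


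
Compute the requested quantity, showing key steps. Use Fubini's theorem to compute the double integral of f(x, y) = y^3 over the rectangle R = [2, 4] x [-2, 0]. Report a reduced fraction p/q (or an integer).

f(x, y) is a tensor product of a function of x and a function of y, and both factors are bounded continuous (hence Lebesgue integrable) on the rectangle, so Fubini's theorem applies:
  integral_R f d(m x m) = (integral_a1^b1 1 dx) * (integral_a2^b2 y^3 dy).
Inner integral in x: integral_{2}^{4} 1 dx = (4^1 - 2^1)/1
  = 2.
Inner integral in y: integral_{-2}^{0} y^3 dy = (0^4 - (-2)^4)/4
  = -4.
Product: (2) * (-4) = -8.

-8


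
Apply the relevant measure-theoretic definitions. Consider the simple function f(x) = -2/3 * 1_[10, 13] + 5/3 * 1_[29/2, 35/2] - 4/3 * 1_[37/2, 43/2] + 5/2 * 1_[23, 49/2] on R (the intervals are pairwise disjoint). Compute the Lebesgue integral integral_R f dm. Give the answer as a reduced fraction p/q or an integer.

For a simple function f = sum_i c_i * 1_{A_i} with disjoint A_i,
  integral f dm = sum_i c_i * m(A_i).
Lengths of the A_i:
  m(A_1) = 13 - 10 = 3.
  m(A_2) = 35/2 - 29/2 = 3.
  m(A_3) = 43/2 - 37/2 = 3.
  m(A_4) = 49/2 - 23 = 3/2.
Contributions c_i * m(A_i):
  (-2/3) * (3) = -2.
  (5/3) * (3) = 5.
  (-4/3) * (3) = -4.
  (5/2) * (3/2) = 15/4.
Total: -2 + 5 - 4 + 15/4 = 11/4.

11/4


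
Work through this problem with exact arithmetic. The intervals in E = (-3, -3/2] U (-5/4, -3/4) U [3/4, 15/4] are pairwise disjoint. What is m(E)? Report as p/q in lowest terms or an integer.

For pairwise disjoint intervals, m(union_i I_i) = sum_i m(I_i),
and m is invariant under swapping open/closed endpoints (single points have measure 0).
So m(E) = sum_i (b_i - a_i).
  I_1 has length -3/2 - (-3) = 3/2.
  I_2 has length -3/4 - (-5/4) = 1/2.
  I_3 has length 15/4 - 3/4 = 3.
Summing:
  m(E) = 3/2 + 1/2 + 3 = 5.

5


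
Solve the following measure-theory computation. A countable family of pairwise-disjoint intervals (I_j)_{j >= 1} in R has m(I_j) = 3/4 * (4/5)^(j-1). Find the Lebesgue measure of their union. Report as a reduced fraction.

By countable additivity of the Lebesgue measure on pairwise disjoint measurable sets,
  m(union_{j >= 1} I_j) = sum_{j >= 1} m(I_j) = sum_{j >= 1} a * r^(j-1),
  with a = 3/4 and r = 4/5.
Since 0 < r = 4/5 < 1, the geometric series converges:
  sum_{j >= 1} a * r^(j-1) = a / (1 - r).
  = 3/4 / (1 - 4/5)
  = 3/4 / (1/5)
  = 15/4.

15/4


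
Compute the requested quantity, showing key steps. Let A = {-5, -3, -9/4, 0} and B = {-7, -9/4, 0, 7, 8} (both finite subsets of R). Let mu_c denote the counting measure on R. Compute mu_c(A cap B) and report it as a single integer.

Counting measure on a finite set equals cardinality. mu_c(A cap B) = |A cap B| (elements appearing in both).
Enumerating the elements of A that also lie in B gives 2 element(s).
So mu_c(A cap B) = 2.

2


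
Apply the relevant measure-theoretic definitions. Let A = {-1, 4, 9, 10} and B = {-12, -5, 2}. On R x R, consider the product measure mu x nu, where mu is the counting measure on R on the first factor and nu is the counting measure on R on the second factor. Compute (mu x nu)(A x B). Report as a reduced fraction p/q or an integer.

For a measurable rectangle A x B, the product measure satisfies
  (mu x nu)(A x B) = mu(A) * nu(B).
  mu(A) = 4.
  nu(B) = 3.
  (mu x nu)(A x B) = 4 * 3 = 12.

12


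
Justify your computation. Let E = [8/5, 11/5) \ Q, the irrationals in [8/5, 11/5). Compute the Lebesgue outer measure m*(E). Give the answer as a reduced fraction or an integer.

The interval I = [8/5, 11/5) has m(I) = 11/5 - 8/5 = 3/5 (endpoints are measure-zero, so open/closed/half-open agree). Write I = (I cap Q) u (I \ Q). The rationals in I are countable, so m*(I cap Q) = 0 (cover each rational by intervals whose total length is arbitrarily small). By countable subadditivity m*(I) <= m*(I cap Q) + m*(I \ Q), hence m*(I \ Q) >= m(I) = 3/5. The reverse inequality m*(I \ Q) <= m*(I) = 3/5 is trivial since (I \ Q) is a subset of I. Therefore m*(I \ Q) = 3/5.

3/5


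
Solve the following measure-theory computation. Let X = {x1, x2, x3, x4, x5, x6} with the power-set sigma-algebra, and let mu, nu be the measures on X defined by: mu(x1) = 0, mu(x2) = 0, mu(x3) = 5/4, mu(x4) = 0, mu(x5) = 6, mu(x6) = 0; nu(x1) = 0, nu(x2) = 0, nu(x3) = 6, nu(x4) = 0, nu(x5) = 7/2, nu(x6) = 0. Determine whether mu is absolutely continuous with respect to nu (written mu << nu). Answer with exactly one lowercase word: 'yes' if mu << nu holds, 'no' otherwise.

mu << nu means: every nu-null measurable set is also mu-null; equivalently, for every atom x, if nu({x}) = 0 then mu({x}) = 0.
Checking each atom:
  x1: nu = 0, mu = 0 -> consistent with mu << nu.
  x2: nu = 0, mu = 0 -> consistent with mu << nu.
  x3: nu = 6 > 0 -> no constraint.
  x4: nu = 0, mu = 0 -> consistent with mu << nu.
  x5: nu = 7/2 > 0 -> no constraint.
  x6: nu = 0, mu = 0 -> consistent with mu << nu.
No atom violates the condition. Therefore mu << nu.

yes


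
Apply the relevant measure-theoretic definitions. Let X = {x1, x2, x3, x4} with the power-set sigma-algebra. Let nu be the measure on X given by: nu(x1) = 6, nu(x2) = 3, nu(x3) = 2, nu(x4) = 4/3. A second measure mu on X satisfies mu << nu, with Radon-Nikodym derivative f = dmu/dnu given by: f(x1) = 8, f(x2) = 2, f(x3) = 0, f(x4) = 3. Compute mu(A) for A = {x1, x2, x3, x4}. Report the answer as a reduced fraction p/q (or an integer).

By the defining property of the Radon-Nikodym derivative, for every measurable set A,
  mu(A) = integral_A f dnu.
Since nu is a discrete measure concentrated on the atoms of X, the integral over A reduces to the sum
  mu(A) = sum_{x in A} f(x) * nu({x}).
Computing each term:
  x1: f(x1) * nu(x1) = 8 * 6 = 48.
  x2: f(x2) * nu(x2) = 2 * 3 = 6.
  x3: f(x3) * nu(x3) = 0 * 2 = 0.
  x4: f(x4) * nu(x4) = 3 * 4/3 = 4.
Summing: mu(A) = 48 + 6 + 0 + 4 = 58.

58


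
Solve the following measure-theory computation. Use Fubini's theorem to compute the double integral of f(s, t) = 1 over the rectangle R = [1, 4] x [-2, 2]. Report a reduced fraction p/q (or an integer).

f(s, t) is a tensor product of a function of s and a function of t, and both factors are bounded continuous (hence Lebesgue integrable) on the rectangle, so Fubini's theorem applies:
  integral_R f d(m x m) = (integral_a1^b1 1 ds) * (integral_a2^b2 1 dt).
Inner integral in s: integral_{1}^{4} 1 ds = (4^1 - 1^1)/1
  = 3.
Inner integral in t: integral_{-2}^{2} 1 dt = (2^1 - (-2)^1)/1
  = 4.
Product: (3) * (4) = 12.

12


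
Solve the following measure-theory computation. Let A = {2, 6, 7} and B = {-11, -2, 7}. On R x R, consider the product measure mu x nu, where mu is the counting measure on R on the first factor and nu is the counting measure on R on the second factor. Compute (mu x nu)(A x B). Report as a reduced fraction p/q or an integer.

For a measurable rectangle A x B, the product measure satisfies
  (mu x nu)(A x B) = mu(A) * nu(B).
  mu(A) = 3.
  nu(B) = 3.
  (mu x nu)(A x B) = 3 * 3 = 9.

9


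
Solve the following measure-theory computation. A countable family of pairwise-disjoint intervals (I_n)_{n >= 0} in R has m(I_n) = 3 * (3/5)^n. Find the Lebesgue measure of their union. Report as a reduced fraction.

By countable additivity of the Lebesgue measure on pairwise disjoint measurable sets,
  m(union_{n >= 0} I_n) = sum_{n >= 0} m(I_n) = sum_{n >= 0} a * r^n,
  with a = 3 and r = 3/5.
Since 0 < r = 3/5 < 1, the geometric series converges:
  sum_{n >= 0} a * r^n = a / (1 - r).
  = 3 / (1 - 3/5)
  = 3 / (2/5)
  = 15/2.

15/2


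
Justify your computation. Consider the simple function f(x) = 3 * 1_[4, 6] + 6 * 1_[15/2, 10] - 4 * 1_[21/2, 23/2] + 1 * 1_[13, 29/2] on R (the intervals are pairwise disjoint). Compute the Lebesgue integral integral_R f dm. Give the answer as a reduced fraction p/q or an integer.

For a simple function f = sum_i c_i * 1_{A_i} with disjoint A_i,
  integral f dm = sum_i c_i * m(A_i).
Lengths of the A_i:
  m(A_1) = 6 - 4 = 2.
  m(A_2) = 10 - 15/2 = 5/2.
  m(A_3) = 23/2 - 21/2 = 1.
  m(A_4) = 29/2 - 13 = 3/2.
Contributions c_i * m(A_i):
  (3) * (2) = 6.
  (6) * (5/2) = 15.
  (-4) * (1) = -4.
  (1) * (3/2) = 3/2.
Total: 6 + 15 - 4 + 3/2 = 37/2.

37/2
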